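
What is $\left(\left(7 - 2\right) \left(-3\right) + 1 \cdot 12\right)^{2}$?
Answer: $9$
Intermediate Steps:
$\left(\left(7 - 2\right) \left(-3\right) + 1 \cdot 12\right)^{2} = \left(5 \left(-3\right) + 12\right)^{2} = \left(-15 + 12\right)^{2} = \left(-3\right)^{2} = 9$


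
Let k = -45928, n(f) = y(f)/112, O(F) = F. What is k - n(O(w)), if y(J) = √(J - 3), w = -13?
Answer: -45928 - I/28 ≈ -45928.0 - 0.035714*I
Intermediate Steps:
y(J) = √(-3 + J)
n(f) = √(-3 + f)/112
k - n(O(w)) = -45928 - √(-3 - 13)/112 = -45928 - √(-16)/112 = -45928 - 4*I/112 = -45928 - I/28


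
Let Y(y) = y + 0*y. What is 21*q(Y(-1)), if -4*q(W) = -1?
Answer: 21/4 ≈ 5.2500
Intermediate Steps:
Y(y) = y (Y(y) = y + 0 = y)
q(W) = ¼ (q(W) = -¼*(-1) = ¼)
21*q(Y(-1)) = 21*(¼) = 21/4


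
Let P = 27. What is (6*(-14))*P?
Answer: -2268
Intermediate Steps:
(6*(-14))*P = (6*(-14))*27 = -84*27 = -2268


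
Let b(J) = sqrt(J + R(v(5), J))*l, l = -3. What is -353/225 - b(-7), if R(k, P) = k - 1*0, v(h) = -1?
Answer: -353/225 + 6*I*sqrt(2) ≈ -1.5689 + 8.4853*I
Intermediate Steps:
R(k, P) = k (R(k, P) = k + 0 = k)
b(J) = -3*sqrt(-1 + J) (b(J) = sqrt(J - 1)*(-3) = sqrt(-1 + J)*(-3) = -3*sqrt(-1 + J))
-353/225 - b(-7) = -353/225 - (-3)*sqrt(-1 - 7) = -353*1/225 - (-3)*sqrt(-8) = -353/225 - (-3)*2*I*sqrt(2) = -353/225 - (-6)*I*sqrt(2) = -353/225 + 6*I*sqrt(2)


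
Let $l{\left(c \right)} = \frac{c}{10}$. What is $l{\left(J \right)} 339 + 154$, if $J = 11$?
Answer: $\frac{5269}{10} \approx 526.9$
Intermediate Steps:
$l{\left(c \right)} = \frac{c}{10}$ ($l{\left(c \right)} = c \frac{1}{10} = \frac{c}{10}$)
$l{\left(J \right)} 339 + 154 = \frac{1}{10} \cdot 11 \cdot 339 + 154 = \frac{11}{10} \cdot 339 + 154 = \frac{3729}{10} + 154 = \frac{5269}{10}$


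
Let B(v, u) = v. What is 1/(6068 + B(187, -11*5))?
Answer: 1/6255 ≈ 0.00015987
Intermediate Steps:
1/(6068 + B(187, -11*5)) = 1/(6068 + 187) = 1/6255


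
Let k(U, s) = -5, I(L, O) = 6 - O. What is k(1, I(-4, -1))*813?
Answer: -4065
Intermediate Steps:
k(1, I(-4, -1))*813 = -5*813 = -4065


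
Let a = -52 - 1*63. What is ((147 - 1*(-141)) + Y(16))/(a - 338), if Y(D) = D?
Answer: -304/453 ≈ -0.67108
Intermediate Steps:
a = -115 (a = -52 - 63 = -115)
((147 - 1*(-141)) + Y(16))/(a - 338) = ((147 - 1*(-141)) + 16)/(-115 - 338) = ((147 + 141) + 16)/(-453) = (288 + 16)*(-1/453) = 304*(-1/453) = -304/453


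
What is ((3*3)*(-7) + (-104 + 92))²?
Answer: 5625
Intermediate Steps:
((3*3)*(-7) + (-104 + 92))² = (9*(-7) - 12)² = (-63 - 12)² = (-75)² = 5625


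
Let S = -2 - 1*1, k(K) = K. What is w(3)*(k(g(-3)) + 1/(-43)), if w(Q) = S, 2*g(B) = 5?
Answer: -639/86 ≈ -7.4302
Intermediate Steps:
g(B) = 5/2 (g(B) = (1/2)*5 = 5/2)
S = -3 (S = -2 - 1 = -3)
w(Q) = -3
w(3)*(k(g(-3)) + 1/(-43)) = -3*(5/2 + 1/(-43)) = -3*(5/2 - 1/43) = -3*213/86 = -639/86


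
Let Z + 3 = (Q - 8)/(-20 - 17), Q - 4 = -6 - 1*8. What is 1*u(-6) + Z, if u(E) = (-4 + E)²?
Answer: 3607/37 ≈ 97.486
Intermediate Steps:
Q = -10 (Q = 4 + (-6 - 1*8) = 4 + (-6 - 8) = 4 - 14 = -10)
Z = -93/37 (Z = -3 + (-10 - 8)/(-20 - 17) = -3 - 18/(-37) = -3 - 18*(-1/37) = -3 + 18/37 = -93/37 ≈ -2.5135)
1*u(-6) + Z = 1*(-4 - 6)² - 93/37 = 1*(-10)² - 93/37 = 1*100 - 93/37 = 100 - 93/37 = 3607/37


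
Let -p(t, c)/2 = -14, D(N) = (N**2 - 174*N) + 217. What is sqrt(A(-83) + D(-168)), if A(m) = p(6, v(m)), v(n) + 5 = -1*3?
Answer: sqrt(57701) ≈ 240.21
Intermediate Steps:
v(n) = -8 (v(n) = -5 - 1*3 = -5 - 3 = -8)
D(N) = 217 + N**2 - 174*N
p(t, c) = 28 (p(t, c) = -2*(-14) = 28)
A(m) = 28
sqrt(A(-83) + D(-168)) = sqrt(28 + (217 + (-168)**2 - 174*(-168))) = sqrt(28 + (217 + 28224 + 29232)) = sqrt(28 + 57673) = sqrt(57701)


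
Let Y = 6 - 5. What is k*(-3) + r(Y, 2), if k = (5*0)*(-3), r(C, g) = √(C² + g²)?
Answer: √5 ≈ 2.2361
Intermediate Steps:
Y = 1
k = 0 (k = 0*(-3) = 0)
k*(-3) + r(Y, 2) = 0*(-3) + √(1² + 2²) = 0 + √(1 + 4) = 0 + √5 = √5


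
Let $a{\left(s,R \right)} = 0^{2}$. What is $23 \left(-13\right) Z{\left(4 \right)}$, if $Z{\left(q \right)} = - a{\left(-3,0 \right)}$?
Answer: $0$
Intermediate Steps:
$a{\left(s,R \right)} = 0$
$Z{\left(q \right)} = 0$ ($Z{\left(q \right)} = \left(-1\right) 0 = 0$)
$23 \left(-13\right) Z{\left(4 \right)} = 23 \left(-13\right) 0 = \left(-299\right) 0 = 0$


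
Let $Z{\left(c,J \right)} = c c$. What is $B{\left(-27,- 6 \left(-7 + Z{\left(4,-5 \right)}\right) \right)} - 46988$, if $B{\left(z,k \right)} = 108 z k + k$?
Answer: $110422$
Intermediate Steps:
$Z{\left(c,J \right)} = c^{2}$
$B{\left(z,k \right)} = k + 108 k z$ ($B{\left(z,k \right)} = 108 k z + k = k + 108 k z$)
$B{\left(-27,- 6 \left(-7 + Z{\left(4,-5 \right)}\right) \right)} - 46988 = - 6 \left(-7 + 4^{2}\right) \left(1 + 108 \left(-27\right)\right) - 46988 = - 6 \left(-7 + 16\right) \left(1 - 2916\right) - 46988 = \left(-6\right) 9 \left(-2915\right) - 46988 = \left(-54\right) \left(-2915\right) - 46988 = 157410 - 46988 = 110422$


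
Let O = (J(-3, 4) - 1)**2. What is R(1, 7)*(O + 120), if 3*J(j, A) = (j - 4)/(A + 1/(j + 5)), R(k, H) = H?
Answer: 624127/729 ≈ 856.14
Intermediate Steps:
J(j, A) = (-4 + j)/(3*(A + 1/(5 + j))) (J(j, A) = ((j - 4)/(A + 1/(j + 5)))/3 = ((-4 + j)/(A + 1/(5 + j)))/3 = (-4 + j)/(3*(A + 1/(5 + j))))
O = 1681/729 (O = ((-20 - 3 + (-3)**2)/(3*(1 + 5*4 + 4*(-3))) - 1)**2 = ((-20 - 3 + 9)/(3*(1 + 20 - 12)) - 1)**2 = ((1/3)*(-14)/9 - 1)**2 = ((1/3)*(1/9)*(-14) - 1)**2 = (-14/27 - 1)**2 = (-41/27)**2 = 1681/729 ≈ 2.3059)
R(1, 7)*(O + 120) = 7*(1681/729 + 120) = 7*(89161/729) = 624127/729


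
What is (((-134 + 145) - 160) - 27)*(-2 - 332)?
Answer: 58784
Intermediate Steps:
(((-134 + 145) - 160) - 27)*(-2 - 332) = ((11 - 160) - 27)*(-334) = (-149 - 27)*(-334) = -176*(-334) = 58784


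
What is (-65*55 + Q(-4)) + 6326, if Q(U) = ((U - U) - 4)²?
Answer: 2767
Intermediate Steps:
Q(U) = 16 (Q(U) = (0 - 4)² = (-4)² = 16)
(-65*55 + Q(-4)) + 6326 = (-65*55 + 16) + 6326 = (-3575 + 16) + 6326 = -3559 + 6326 = 2767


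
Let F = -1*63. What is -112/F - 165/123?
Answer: 161/369 ≈ 0.43631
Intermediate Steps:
F = -63
-112/F - 165/123 = -112/(-63) - 165/123 = -112*(-1/63) - 165*1/123 = 16/9 - 55/41 = 161/369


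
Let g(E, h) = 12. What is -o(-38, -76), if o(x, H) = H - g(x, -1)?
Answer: 88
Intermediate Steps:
o(x, H) = -12 + H (o(x, H) = H - 1*12 = H - 12 = -12 + H)
-o(-38, -76) = -(-12 - 76) = -1*(-88) = 88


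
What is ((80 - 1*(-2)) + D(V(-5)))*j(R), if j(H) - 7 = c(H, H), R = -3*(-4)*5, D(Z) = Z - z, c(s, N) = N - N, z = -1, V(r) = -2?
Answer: 567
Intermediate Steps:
c(s, N) = 0
D(Z) = 1 + Z (D(Z) = Z - 1*(-1) = Z + 1 = 1 + Z)
R = 60 (R = 12*5 = 60)
j(H) = 7 (j(H) = 7 + 0 = 7)
((80 - 1*(-2)) + D(V(-5)))*j(R) = ((80 - 1*(-2)) + (1 - 2))*7 = ((80 + 2) - 1)*7 = (82 - 1)*7 = 81*7 = 567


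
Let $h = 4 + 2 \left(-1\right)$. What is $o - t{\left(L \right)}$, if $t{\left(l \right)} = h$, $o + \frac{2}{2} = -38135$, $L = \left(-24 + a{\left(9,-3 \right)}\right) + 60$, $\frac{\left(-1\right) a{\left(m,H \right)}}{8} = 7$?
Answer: $-38138$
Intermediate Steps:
$a{\left(m,H \right)} = -56$ ($a{\left(m,H \right)} = \left(-8\right) 7 = -56$)
$L = -20$ ($L = \left(-24 - 56\right) + 60 = -80 + 60 = -20$)
$h = 2$ ($h = 4 - 2 = 2$)
$o = -38136$ ($o = -1 - 38135 = -38136$)
$t{\left(l \right)} = 2$
$o - t{\left(L \right)} = -38136 - 2 = -38138$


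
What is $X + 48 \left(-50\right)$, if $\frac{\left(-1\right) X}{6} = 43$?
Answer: $-2658$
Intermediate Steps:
$X = -258$ ($X = \left(-6\right) 43 = -258$)
$X + 48 \left(-50\right) = -258 + 48 \left(-50\right) = -258 - 2400 = -2658$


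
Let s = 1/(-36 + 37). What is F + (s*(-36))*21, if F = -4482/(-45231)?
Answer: -11396718/15077 ≈ -755.90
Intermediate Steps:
F = 1494/15077 (F = -4482*(-1/45231) = 1494/15077 ≈ 0.099091)
s = 1 (s = 1/1 = 1)
F + (s*(-36))*21 = 1494/15077 + (1*(-36))*21 = 1494/15077 - 36*21 = 1494/15077 - 756 = -11396718/15077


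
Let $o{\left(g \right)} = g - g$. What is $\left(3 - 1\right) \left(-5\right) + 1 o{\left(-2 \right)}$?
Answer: $-10$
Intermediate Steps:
$o{\left(g \right)} = 0$
$\left(3 - 1\right) \left(-5\right) + 1 o{\left(-2 \right)} = \left(3 - 1\right) \left(-5\right) + 1 \cdot 0 = 2 \left(-5\right) + 0 = -10 + 0 = -10$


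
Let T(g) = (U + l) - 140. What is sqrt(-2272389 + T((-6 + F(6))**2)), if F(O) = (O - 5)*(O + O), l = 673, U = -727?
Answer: I*sqrt(2272583) ≈ 1507.5*I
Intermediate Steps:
F(O) = 2*O*(-5 + O) (F(O) = (-5 + O)*(2*O) = 2*O*(-5 + O))
T(g) = -194 (T(g) = (-727 + 673) - 140 = -54 - 140 = -194)
sqrt(-2272389 + T((-6 + F(6))**2)) = sqrt(-2272389 - 194) = sqrt(-2272583) = I*sqrt(2272583)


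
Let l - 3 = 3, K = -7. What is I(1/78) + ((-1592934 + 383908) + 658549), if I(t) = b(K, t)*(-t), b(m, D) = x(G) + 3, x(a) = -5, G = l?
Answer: -21468602/39 ≈ -5.5048e+5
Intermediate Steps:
l = 6 (l = 3 + 3 = 6)
G = 6
b(m, D) = -2 (b(m, D) = -5 + 3 = -2)
I(t) = 2*t (I(t) = -(-2)*t = 2*t)
I(1/78) + ((-1592934 + 383908) + 658549) = 2/78 + ((-1592934 + 383908) + 658549) = 2*(1/78) + (-1209026 + 658549) = 1/39 - 550477 = -21468602/39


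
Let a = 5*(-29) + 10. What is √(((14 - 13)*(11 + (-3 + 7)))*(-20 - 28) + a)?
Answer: 3*I*√95 ≈ 29.24*I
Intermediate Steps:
a = -135 (a = -145 + 10 = -135)
√(((14 - 13)*(11 + (-3 + 7)))*(-20 - 28) + a) = √(((14 - 13)*(11 + (-3 + 7)))*(-20 - 28) - 135) = √((1*(11 + 4))*(-48) - 135) = √((1*15)*(-48) - 135) = √(15*(-48) - 135) = √(-720 - 135) = √(-855) = 3*I*√95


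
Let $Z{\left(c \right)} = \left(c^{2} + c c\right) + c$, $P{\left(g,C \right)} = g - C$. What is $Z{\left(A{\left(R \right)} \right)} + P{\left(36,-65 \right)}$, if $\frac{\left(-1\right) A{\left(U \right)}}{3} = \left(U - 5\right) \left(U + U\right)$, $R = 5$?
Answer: $101$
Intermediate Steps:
$A{\left(U \right)} = - 6 U \left(-5 + U\right)$ ($A{\left(U \right)} = - 3 \left(U - 5\right) \left(U + U\right) = - 3 \left(-5 + U\right) 2 U = - 3 \cdot 2 U \left(-5 + U\right) = - 6 U \left(-5 + U\right)$)
$Z{\left(c \right)} = c + 2 c^{2}$ ($Z{\left(c \right)} = \left(c^{2} + c^{2}\right) + c = 2 c^{2} + c = c + 2 c^{2}$)
$Z{\left(A{\left(R \right)} \right)} + P{\left(36,-65 \right)} = 6 \cdot 5 \left(5 - 5\right) \left(1 + 2 \cdot 6 \cdot 5 \left(5 - 5\right)\right) + \left(36 - -65\right) = 6 \cdot 5 \left(5 - 5\right) \left(1 + 2 \cdot 6 \cdot 5 \left(5 - 5\right)\right) + \left(36 + 65\right) = 6 \cdot 5 \cdot 0 \left(1 + 2 \cdot 6 \cdot 5 \cdot 0\right) + 101 = 0 \left(1 + 2 \cdot 0\right) + 101 = 0 \left(1 + 0\right) + 101 = 0 \cdot 1 + 101 = 0 + 101 = 101$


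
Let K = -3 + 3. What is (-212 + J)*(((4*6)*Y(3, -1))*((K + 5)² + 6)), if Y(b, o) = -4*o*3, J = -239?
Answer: -4026528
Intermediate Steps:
K = 0
Y(b, o) = -12*o
(-212 + J)*(((4*6)*Y(3, -1))*((K + 5)² + 6)) = (-212 - 239)*(((4*6)*(-12*(-1)))*((0 + 5)² + 6)) = -451*24*12*(5² + 6) = -129888*(25 + 6) = -129888*31 = -451*8928 = -4026528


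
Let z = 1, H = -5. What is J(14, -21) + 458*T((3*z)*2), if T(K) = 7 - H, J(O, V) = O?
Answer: 5510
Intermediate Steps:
T(K) = 12 (T(K) = 7 - 1*(-5) = 7 + 5 = 12)
J(14, -21) + 458*T((3*z)*2) = 14 + 458*12 = 14 + 5496 = 5510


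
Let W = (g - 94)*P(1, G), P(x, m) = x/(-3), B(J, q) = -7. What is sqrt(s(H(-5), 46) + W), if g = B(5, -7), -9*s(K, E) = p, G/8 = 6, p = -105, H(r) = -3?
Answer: 2*sqrt(102)/3 ≈ 6.7330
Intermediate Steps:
G = 48 (G = 8*6 = 48)
s(K, E) = 35/3 (s(K, E) = -1/9*(-105) = 35/3)
g = -7
P(x, m) = -x/3 (P(x, m) = x*(-1/3) = -x/3)
W = 101/3 (W = (-7 - 94)*(-1/3*1) = -101*(-1/3) = 101/3 ≈ 33.667)
sqrt(s(H(-5), 46) + W) = sqrt(35/3 + 101/3) = sqrt(136/3) = 2*sqrt(102)/3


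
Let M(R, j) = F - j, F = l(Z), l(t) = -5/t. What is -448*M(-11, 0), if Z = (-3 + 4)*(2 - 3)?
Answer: -2240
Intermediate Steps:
Z = -1 (Z = 1*(-1) = -1)
F = 5 (F = -5/(-1) = -5*(-1) = 5)
M(R, j) = 5 - j
-448*M(-11, 0) = -448*(5 - 1*0) = -448*(5 + 0) = -448*5 = -2240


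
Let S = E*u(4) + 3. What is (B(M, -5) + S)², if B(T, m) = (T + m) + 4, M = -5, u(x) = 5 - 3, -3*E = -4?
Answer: ⅑ ≈ 0.11111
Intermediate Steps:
E = 4/3 (E = -⅓*(-4) = 4/3 ≈ 1.3333)
u(x) = 2
B(T, m) = 4 + T + m
S = 17/3 (S = (4/3)*2 + 3 = 8/3 + 3 = 17/3 ≈ 5.6667)
(B(M, -5) + S)² = ((4 - 5 - 5) + 17/3)² = (-6 + 17/3)² = (-⅓)² = ⅑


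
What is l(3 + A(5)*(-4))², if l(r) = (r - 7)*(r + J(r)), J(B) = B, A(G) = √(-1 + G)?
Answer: 14400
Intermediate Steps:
l(r) = 2*r*(-7 + r) (l(r) = (r - 7)*(r + r) = (-7 + r)*(2*r) = 2*r*(-7 + r))
l(3 + A(5)*(-4))² = (2*(3 + √(-1 + 5)*(-4))*(-7 + (3 + √(-1 + 5)*(-4))))² = (2*(3 + √4*(-4))*(-7 + (3 + √4*(-4))))² = (2*(3 + 2*(-4))*(-7 + (3 + 2*(-4))))² = (2*(3 - 8)*(-7 + (3 - 8)))² = (2*(-5)*(-7 - 5))² = (2*(-5)*(-12))² = 120² = 14400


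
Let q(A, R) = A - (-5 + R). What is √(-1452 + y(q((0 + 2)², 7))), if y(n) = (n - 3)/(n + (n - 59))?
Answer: I*√4392245/55 ≈ 38.105*I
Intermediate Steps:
q(A, R) = 5 + A - R (q(A, R) = A + (5 - R) = 5 + A - R)
y(n) = (-3 + n)/(-59 + 2*n) (y(n) = (-3 + n)/(n + (-59 + n)) = (-3 + n)/(-59 + 2*n))
√(-1452 + y(q((0 + 2)², 7))) = √(-1452 + (-3 + (5 + (0 + 2)² - 1*7))/(-59 + 2*(5 + (0 + 2)² - 1*7))) = √(-1452 + (-3 + (5 + 2² - 7))/(-59 + 2*(5 + 2² - 7))) = √(-1452 + (-3 + (5 + 4 - 7))/(-59 + 2*(5 + 4 - 7))) = √(-1452 + (-3 + 2)/(-59 + 2*2)) = √(-1452 - 1/(-59 + 4)) = √(-1452 - 1/(-55)) = √(-1452 - 1/55*(-1)) = √(-1452 + 1/55) = √(-79859/55) = I*√4392245/55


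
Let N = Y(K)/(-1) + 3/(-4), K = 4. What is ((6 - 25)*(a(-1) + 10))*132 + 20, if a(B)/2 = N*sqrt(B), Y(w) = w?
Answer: -25060 + 23826*I ≈ -25060.0 + 23826.0*I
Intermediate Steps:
N = -19/4 (N = 4/(-1) + 3/(-4) = 4*(-1) + 3*(-1/4) = -4 - 3/4 = -19/4 ≈ -4.7500)
a(B) = -19*sqrt(B)/2 (a(B) = 2*(-19*sqrt(B)/4) = -19*sqrt(B)/2)
((6 - 25)*(a(-1) + 10))*132 + 20 = ((6 - 25)*(-19*I/2 + 10))*132 + 20 = -19*(-19*I/2 + 10)*132 + 20 = -19*(10 - 19*I/2)*132 + 20 = (-190 + 361*I/2)*132 + 20 = (-25080 + 23826*I) + 20 = -25060 + 23826*I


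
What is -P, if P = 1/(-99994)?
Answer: 1/99994 ≈ 1.0001e-5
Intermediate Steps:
P = -1/99994 ≈ -1.0001e-5
-P = -1*(-1/99994) = 1/99994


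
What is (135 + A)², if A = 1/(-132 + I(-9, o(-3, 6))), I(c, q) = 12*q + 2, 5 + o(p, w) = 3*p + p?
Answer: 2033017921/111556 ≈ 18224.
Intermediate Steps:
o(p, w) = -5 + 4*p (o(p, w) = -5 + (3*p + p) = -5 + 4*p)
I(c, q) = 2 + 12*q
A = -1/334 (A = 1/(-132 + (2 + 12*(-5 + 4*(-3)))) = 1/(-132 + (2 + 12*(-5 - 12))) = 1/(-132 + (2 + 12*(-17))) = 1/(-132 + (2 - 204)) = 1/(-132 - 202) = 1/(-334) = -1/334 ≈ -0.0029940)
(135 + A)² = (135 - 1/334)² = (45089/334)² = 2033017921/111556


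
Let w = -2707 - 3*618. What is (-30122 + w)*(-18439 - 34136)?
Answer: 1823458725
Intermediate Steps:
w = -4561 (w = -2707 - 1*1854 = -2707 - 1854 = -4561)
(-30122 + w)*(-18439 - 34136) = (-30122 - 4561)*(-18439 - 34136) = -34683*(-52575) = 1823458725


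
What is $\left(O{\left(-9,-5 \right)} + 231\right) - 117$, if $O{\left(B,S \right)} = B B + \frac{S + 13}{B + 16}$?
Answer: $\frac{1373}{7} \approx 196.14$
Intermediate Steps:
$O{\left(B,S \right)} = B^{2} + \frac{13 + S}{16 + B}$
$\left(O{\left(-9,-5 \right)} + 231\right) - 117 = \left(\frac{13 - 5 + \left(-9\right)^{3} + 16 \left(-9\right)^{2}}{16 - 9} + 231\right) - 117 = \left(\frac{13 - 5 - 729 + 16 \cdot 81}{7} + 231\right) - 117 = \left(\frac{13 - 5 - 729 + 1296}{7} + 231\right) - 117 = \left(\frac{1}{7} \cdot 575 + 231\right) - 117 = \left(\frac{575}{7} + 231\right) - 117 = \frac{2192}{7} - 117 = \frac{1373}{7}$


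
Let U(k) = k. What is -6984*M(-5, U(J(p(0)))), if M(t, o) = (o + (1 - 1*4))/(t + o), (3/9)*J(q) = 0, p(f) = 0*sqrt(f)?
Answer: -20952/5 ≈ -4190.4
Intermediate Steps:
p(f) = 0
J(q) = 0 (J(q) = 3*0 = 0)
M(t, o) = (-3 + o)/(o + t) (M(t, o) = (o + (1 - 4))/(o + t) = (o - 3)/(o + t) = (-3 + o)/(o + t))
-6984*M(-5, U(J(p(0)))) = -6984*(-3 + 0)/(0 - 5) = -6984*(-3)/(-5) = -(-6984)*(-3)/5 = -6984*3/5 = -20952/5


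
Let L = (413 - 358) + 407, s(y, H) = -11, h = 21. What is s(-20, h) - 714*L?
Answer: -329879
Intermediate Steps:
L = 462 (L = 55 + 407 = 462)
s(-20, h) - 714*L = -11 - 714*462 = -11 - 329868 = -329879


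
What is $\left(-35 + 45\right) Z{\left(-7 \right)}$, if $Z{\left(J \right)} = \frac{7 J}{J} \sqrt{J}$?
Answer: $70 i \sqrt{7} \approx 185.2 i$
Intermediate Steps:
$Z{\left(J \right)} = 7 \sqrt{J}$
$\left(-35 + 45\right) Z{\left(-7 \right)} = \left(-35 + 45\right) 7 \sqrt{-7} = 10 \cdot 7 i \sqrt{7} = 70 i \sqrt{7}$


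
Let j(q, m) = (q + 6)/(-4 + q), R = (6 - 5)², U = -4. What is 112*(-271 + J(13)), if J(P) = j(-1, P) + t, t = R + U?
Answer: -30800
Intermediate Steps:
R = 1 (R = 1² = 1)
j(q, m) = (6 + q)/(-4 + q)
t = -3 (t = 1 - 4 = -3)
J(P) = -4 (J(P) = (6 - 1)/(-4 - 1) - 3 = 5/(-5) - 3 = -⅕*5 - 3 = -1 - 3 = -4)
112*(-271 + J(13)) = 112*(-271 - 4) = 112*(-275) = -30800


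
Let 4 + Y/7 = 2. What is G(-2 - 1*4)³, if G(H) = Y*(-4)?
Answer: 175616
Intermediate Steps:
Y = -14 (Y = -28 + 7*2 = -28 + 14 = -14)
G(H) = 56 (G(H) = -14*(-4) = 56)
G(-2 - 1*4)³ = 56³ = 175616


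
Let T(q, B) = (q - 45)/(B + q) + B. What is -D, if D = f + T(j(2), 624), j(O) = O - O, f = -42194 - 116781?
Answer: 32937023/208 ≈ 1.5835e+5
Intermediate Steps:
f = -158975
j(O) = 0
T(q, B) = B + (-45 + q)/(B + q) (T(q, B) = (-45 + q)/(B + q) + B = B + (-45 + q)/(B + q))
D = -32937023/208 (D = -158975 + (-45 + 0 + 624² + 624*0)/(624 + 0) = -158975 + (-45 + 0 + 389376 + 0)/624 = -158975 + (1/624)*389331 = -158975 + 129777/208 = -32937023/208 ≈ -1.5835e+5)
-D = -1*(-32937023/208) = 32937023/208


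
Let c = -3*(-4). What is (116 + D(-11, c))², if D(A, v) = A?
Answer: 11025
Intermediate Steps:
c = 12
(116 + D(-11, c))² = (116 - 11)² = 105² = 11025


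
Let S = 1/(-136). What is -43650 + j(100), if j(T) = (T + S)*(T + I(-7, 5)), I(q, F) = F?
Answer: -4508505/136 ≈ -33151.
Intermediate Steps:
S = -1/136 ≈ -0.0073529
j(T) = (5 + T)*(-1/136 + T) (j(T) = (T - 1/136)*(T + 5) = (-1/136 + T)*(5 + T) = (5 + T)*(-1/136 + T))
-43650 + j(100) = -43650 + (-5/136 + 100² + (679/136)*100) = -43650 + (-5/136 + 10000 + 16975/34) = -43650 + 1427895/136 = -4508505/136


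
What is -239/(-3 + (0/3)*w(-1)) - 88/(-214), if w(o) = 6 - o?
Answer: 25705/321 ≈ 80.078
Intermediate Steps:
-239/(-3 + (0/3)*w(-1)) - 88/(-214) = -239/(-3 + (0/3)*(6 - 1*(-1))) - 88/(-214) = -239/(-3 + (0*(⅓))*(6 + 1)) - 88*(-1/214) = -239/(-3 + 0*7) + 44/107 = -239/(-3 + 0) + 44/107 = -239/(-3) + 44/107 = -239*(-⅓) + 44/107 = 239/3 + 44/107 = 25705/321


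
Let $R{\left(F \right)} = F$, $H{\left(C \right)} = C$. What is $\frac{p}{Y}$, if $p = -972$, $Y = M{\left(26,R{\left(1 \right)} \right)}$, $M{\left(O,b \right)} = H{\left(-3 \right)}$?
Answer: $324$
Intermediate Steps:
$M{\left(O,b \right)} = -3$
$Y = -3$
$\frac{p}{Y} = - \frac{972}{-3} = \left(-972\right) \left(- \frac{1}{3}\right) = 324$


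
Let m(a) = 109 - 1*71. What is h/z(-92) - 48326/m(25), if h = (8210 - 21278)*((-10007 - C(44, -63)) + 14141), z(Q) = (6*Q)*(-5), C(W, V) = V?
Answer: -92397617/4370 ≈ -21144.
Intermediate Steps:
m(a) = 38 (m(a) = 109 - 71 = 38)
z(Q) = -30*Q
h = -54846396 (h = (8210 - 21278)*((-10007 - 1*(-63)) + 14141) = -13068*((-10007 + 63) + 14141) = -13068*(-9944 + 14141) = -13068*4197 = -54846396)
h/z(-92) - 48326/m(25) = -54846396/((-30*(-92))) - 48326/38 = -54846396/2760 - 48326*1/38 = -54846396*1/2760 - 24163/19 = -4570533/230 - 24163/19 = -92397617/4370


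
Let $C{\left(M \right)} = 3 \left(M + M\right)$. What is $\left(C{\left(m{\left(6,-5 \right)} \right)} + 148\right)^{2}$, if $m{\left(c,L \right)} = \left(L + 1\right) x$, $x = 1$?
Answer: $15376$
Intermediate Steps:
$m{\left(c,L \right)} = 1 + L$ ($m{\left(c,L \right)} = \left(L + 1\right) 1 = \left(1 + L\right) 1 = 1 + L$)
$C{\left(M \right)} = 6 M$ ($C{\left(M \right)} = 3 \cdot 2 M = 6 M$)
$\left(C{\left(m{\left(6,-5 \right)} \right)} + 148\right)^{2} = \left(6 \left(1 - 5\right) + 148\right)^{2} = \left(6 \left(-4\right) + 148\right)^{2} = \left(-24 + 148\right)^{2} = 124^{2} = 15376$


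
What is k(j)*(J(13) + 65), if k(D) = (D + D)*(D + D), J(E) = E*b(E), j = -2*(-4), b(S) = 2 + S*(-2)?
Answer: -63232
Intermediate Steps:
b(S) = 2 - 2*S
j = 8
J(E) = E*(2 - 2*E)
k(D) = 4*D² (k(D) = (2*D)*(2*D) = 4*D²)
k(j)*(J(13) + 65) = (4*8²)*(2*13*(1 - 1*13) + 65) = (4*64)*(2*13*(1 - 13) + 65) = 256*(2*13*(-12) + 65) = 256*(-312 + 65) = 256*(-247) = -63232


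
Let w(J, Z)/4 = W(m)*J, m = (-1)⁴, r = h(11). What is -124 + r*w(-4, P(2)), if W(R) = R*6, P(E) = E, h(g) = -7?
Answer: 548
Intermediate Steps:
r = -7
m = 1
W(R) = 6*R
w(J, Z) = 24*J (w(J, Z) = 4*((6*1)*J) = 4*(6*J) = 24*J)
-124 + r*w(-4, P(2)) = -124 - 168*(-4) = -124 - 7*(-96) = -124 + 672 = 548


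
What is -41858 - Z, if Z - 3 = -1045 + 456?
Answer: -41272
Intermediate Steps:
Z = -586 (Z = 3 + (-1045 + 456) = 3 - 589 = -586)
-41858 - Z = -41858 - 1*(-586) = -41858 + 586 = -41272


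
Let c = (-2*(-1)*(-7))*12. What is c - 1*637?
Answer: -805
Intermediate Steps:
c = -168 (c = (2*(-7))*12 = -14*12 = -168)
c - 1*637 = -168 - 1*637 = -168 - 637 = -805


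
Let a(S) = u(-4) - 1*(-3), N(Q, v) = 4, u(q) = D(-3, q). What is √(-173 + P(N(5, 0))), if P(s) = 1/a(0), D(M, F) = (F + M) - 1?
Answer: I*√4330/5 ≈ 13.161*I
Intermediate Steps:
D(M, F) = -1 + F + M
u(q) = -4 + q (u(q) = -1 + q - 3 = -4 + q)
a(S) = -5 (a(S) = (-4 - 4) - 1*(-3) = -8 + 3 = -5)
P(s) = -⅕ (P(s) = 1/(-5) = -⅕)
√(-173 + P(N(5, 0))) = √(-173 - ⅕) = √(-866/5) = I*√4330/5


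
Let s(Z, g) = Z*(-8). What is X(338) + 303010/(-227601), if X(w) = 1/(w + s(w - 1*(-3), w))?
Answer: -724421501/543966390 ≈ -1.3317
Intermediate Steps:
s(Z, g) = -8*Z
X(w) = 1/(-24 - 7*w) (X(w) = 1/(w - 8*(w - 1*(-3))) = 1/(w - 8*(w + 3)) = 1/(w - 8*(3 + w)) = 1/(w + (-24 - 8*w)) = 1/(-24 - 7*w))
X(338) + 303010/(-227601) = 1/(-24 - 7*338) + 303010/(-227601) = 1/(-24 - 2366) + 303010*(-1/227601) = 1/(-2390) - 303010/227601 = -1/2390 - 303010/227601 = -724421501/543966390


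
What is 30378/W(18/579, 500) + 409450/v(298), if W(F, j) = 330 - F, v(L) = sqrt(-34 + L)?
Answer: 16019/174 + 204725*sqrt(66)/66 ≈ 25292.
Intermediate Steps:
30378/W(18/579, 500) + 409450/v(298) = 30378/(330 - 18/579) + 409450/(sqrt(-34 + 298)) = 30378/(330 - 18/579) + 409450/(sqrt(264)) = 30378/(330 - 1*6/193) + 409450/((2*sqrt(66))) = 30378/(330 - 6/193) + 409450*(sqrt(66)/132) = 30378/(63684/193) + 204725*sqrt(66)/66 = 30378*(193/63684) + 204725*sqrt(66)/66 = 16019/174 + 204725*sqrt(66)/66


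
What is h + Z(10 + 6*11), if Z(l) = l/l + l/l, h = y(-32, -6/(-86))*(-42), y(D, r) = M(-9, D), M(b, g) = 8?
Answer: -334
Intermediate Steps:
y(D, r) = 8
h = -336 (h = 8*(-42) = -336)
Z(l) = 2 (Z(l) = 1 + 1 = 2)
h + Z(10 + 6*11) = -336 + 2 = -334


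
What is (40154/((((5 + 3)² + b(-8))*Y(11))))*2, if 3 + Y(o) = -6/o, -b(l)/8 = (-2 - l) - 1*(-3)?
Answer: 220847/78 ≈ 2831.4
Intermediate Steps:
b(l) = -8 + 8*l (b(l) = -8*((-2 - l) - 1*(-3)) = -8*((-2 - l) + 3) = -8*(1 - l) = -8 + 8*l)
Y(o) = -3 - 6/o
(40154/((((5 + 3)² + b(-8))*Y(11))))*2 = (40154/((((5 + 3)² + (-8 + 8*(-8)))*(-3 - 6/11))))*2 = (40154/(((8² + (-8 - 64))*(-3 - 6*1/11))))*2 = (40154/(((64 - 72)*(-3 - 6/11))))*2 = (40154/((-8*(-39/11))))*2 = (40154/(312/11))*2 = (40154*(11/312))*2 = (220847/156)*2 = 220847/78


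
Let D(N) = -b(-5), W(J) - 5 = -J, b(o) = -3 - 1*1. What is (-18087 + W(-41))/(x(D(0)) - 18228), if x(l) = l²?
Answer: 18041/18212 ≈ 0.99061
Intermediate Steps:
b(o) = -4 (b(o) = -3 - 1 = -4)
W(J) = 5 - J
D(N) = 4 (D(N) = -1*(-4) = 4)
(-18087 + W(-41))/(x(D(0)) - 18228) = (-18087 + (5 - 1*(-41)))/(4² - 18228) = (-18087 + (5 + 41))/(16 - 18228) = (-18087 + 46)/(-18212) = -18041*(-1/18212) = 18041/18212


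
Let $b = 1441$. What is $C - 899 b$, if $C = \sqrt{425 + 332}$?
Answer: $-1295459 + \sqrt{757} \approx -1.2954 \cdot 10^{6}$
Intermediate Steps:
$C = \sqrt{757} \approx 27.514$
$C - 899 b = \sqrt{757} - 1295459 = -1295459 + \sqrt{757}$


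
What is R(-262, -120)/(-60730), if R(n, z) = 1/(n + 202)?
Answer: 1/3643800 ≈ 2.7444e-7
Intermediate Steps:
R(n, z) = 1/(202 + n)
R(-262, -120)/(-60730) = 1/((202 - 262)*(-60730)) = -1/60730/(-60) = -1/60*(-1/60730) = 1/3643800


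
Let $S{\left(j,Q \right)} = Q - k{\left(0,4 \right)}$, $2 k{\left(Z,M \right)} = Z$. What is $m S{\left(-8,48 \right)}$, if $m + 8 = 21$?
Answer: $624$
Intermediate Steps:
$k{\left(Z,M \right)} = \frac{Z}{2}$
$m = 13$ ($m = -8 + 21 = 13$)
$S{\left(j,Q \right)} = Q$ ($S{\left(j,Q \right)} = Q - \frac{1}{2} \cdot 0 = Q - 0 = Q + 0 = Q$)
$m S{\left(-8,48 \right)} = 13 \cdot 48 = 624$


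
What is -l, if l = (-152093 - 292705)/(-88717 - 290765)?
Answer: -74133/63247 ≈ -1.1721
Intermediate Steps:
l = 74133/63247 (l = -444798/(-379482) = -444798*(-1/379482) = 74133/63247 ≈ 1.1721)
-l = -1*74133/63247 = -74133/63247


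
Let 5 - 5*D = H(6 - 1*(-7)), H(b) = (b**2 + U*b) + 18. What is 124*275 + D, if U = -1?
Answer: 170331/5 ≈ 34066.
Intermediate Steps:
H(b) = 18 + b**2 - b (H(b) = (b**2 - b) + 18 = 18 + b**2 - b)
D = -169/5 (D = 1 - (18 + (6 - 1*(-7))**2 - (6 - 1*(-7)))/5 = 1 - (18 + (6 + 7)**2 - (6 + 7))/5 = 1 - (18 + 13**2 - 1*13)/5 = 1 - (18 + 169 - 13)/5 = 1 - 1/5*174 = 1 - 174/5 = -169/5 ≈ -33.800)
124*275 + D = 124*275 - 169/5 = 34100 - 169/5 = 170331/5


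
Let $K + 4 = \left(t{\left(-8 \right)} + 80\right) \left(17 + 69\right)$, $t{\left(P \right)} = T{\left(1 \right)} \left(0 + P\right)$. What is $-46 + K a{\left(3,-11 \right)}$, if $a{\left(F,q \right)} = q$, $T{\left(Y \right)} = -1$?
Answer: $-83250$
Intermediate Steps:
$t{\left(P \right)} = - P$ ($t{\left(P \right)} = - (0 + P) = - P$)
$K = 7564$ ($K = -4 + \left(\left(-1\right) \left(-8\right) + 80\right) \left(17 + 69\right) = -4 + \left(8 + 80\right) 86 = -4 + 88 \cdot 86 = -4 + 7568 = 7564$)
$-46 + K a{\left(3,-11 \right)} = -46 + 7564 \left(-11\right) = -46 - 83204 = -83250$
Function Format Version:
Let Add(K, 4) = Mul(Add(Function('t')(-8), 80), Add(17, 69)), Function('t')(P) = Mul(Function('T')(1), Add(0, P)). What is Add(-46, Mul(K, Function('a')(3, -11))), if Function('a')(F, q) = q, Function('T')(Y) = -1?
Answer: -83250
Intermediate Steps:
Function('t')(P) = Mul(-1, P) (Function('t')(P) = Mul(-1, Add(0, P)) = Mul(-1, P))
K = 7564 (K = Add(-4, Mul(Add(Mul(-1, -8), 80), Add(17, 69))) = Add(-4, Mul(Add(8, 80), 86)) = Add(-4, Mul(88, 86)) = Add(-4, 7568) = 7564)
Add(-46, Mul(K, Function('a')(3, -11))) = Add(-46, Mul(7564, -11)) = Add(-46, -83204) = -83250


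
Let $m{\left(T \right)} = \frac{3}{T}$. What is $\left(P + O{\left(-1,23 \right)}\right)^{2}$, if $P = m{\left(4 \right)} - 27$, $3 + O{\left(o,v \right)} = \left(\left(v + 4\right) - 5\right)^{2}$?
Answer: $\frac{3308761}{16} \approx 2.068 \cdot 10^{5}$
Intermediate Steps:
$O{\left(o,v \right)} = -3 + \left(-1 + v\right)^{2}$ ($O{\left(o,v \right)} = -3 + \left(\left(v + 4\right) - 5\right)^{2} = -3 + \left(\left(4 + v\right) - 5\right)^{2} = -3 + \left(-1 + v\right)^{2}$)
$P = - \frac{105}{4}$ ($P = \frac{3}{4} - 27 = - \frac{105}{4} \approx -26.25$)
$\left(P + O{\left(-1,23 \right)}\right)^{2} = \left(- \frac{105}{4} - \left(3 - \left(-1 + 23\right)^{2}\right)\right)^{2} = \left(- \frac{105}{4} - \left(3 - 22^{2}\right)\right)^{2} = \left(- \frac{105}{4} + \left(-3 + 484\right)\right)^{2} = \left(- \frac{105}{4} + 481\right)^{2} = \left(\frac{1819}{4}\right)^{2} = \frac{3308761}{16}$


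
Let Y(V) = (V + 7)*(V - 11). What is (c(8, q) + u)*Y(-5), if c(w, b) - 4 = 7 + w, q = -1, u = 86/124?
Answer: -19536/31 ≈ -630.19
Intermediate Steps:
u = 43/62 (u = 86*(1/124) = 43/62 ≈ 0.69355)
c(w, b) = 11 + w (c(w, b) = 4 + (7 + w) = 11 + w)
Y(V) = (-11 + V)*(7 + V) (Y(V) = (7 + V)*(-11 + V) = (-11 + V)*(7 + V))
(c(8, q) + u)*Y(-5) = ((11 + 8) + 43/62)*(-77 + (-5)**2 - 4*(-5)) = (19 + 43/62)*(-77 + 25 + 20) = (1221/62)*(-32) = -19536/31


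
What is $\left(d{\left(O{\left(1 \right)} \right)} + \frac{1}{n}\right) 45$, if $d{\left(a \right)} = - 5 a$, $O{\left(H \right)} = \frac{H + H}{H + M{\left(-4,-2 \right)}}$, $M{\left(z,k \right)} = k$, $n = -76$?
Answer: $\frac{34155}{76} \approx 449.41$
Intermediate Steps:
$O{\left(H \right)} = \frac{2 H}{-2 + H}$ ($O{\left(H \right)} = \frac{H + H}{H - 2} = \frac{2 H}{-2 + H}$)
$\left(d{\left(O{\left(1 \right)} \right)} + \frac{1}{n}\right) 45 = \left(- 5 \cdot 2 \cdot 1 \frac{1}{-2 + 1} + \frac{1}{-76}\right) 45 = \left(- 5 \cdot 2 \cdot 1 \frac{1}{-1} - \frac{1}{76}\right) 45 = \left(- 5 \cdot 2 \cdot 1 \left(-1\right) - \frac{1}{76}\right) 45 = \left(\left(-5\right) \left(-2\right) - \frac{1}{76}\right) 45 = \left(10 - \frac{1}{76}\right) 45 = \frac{759}{76} \cdot 45 = \frac{34155}{76}$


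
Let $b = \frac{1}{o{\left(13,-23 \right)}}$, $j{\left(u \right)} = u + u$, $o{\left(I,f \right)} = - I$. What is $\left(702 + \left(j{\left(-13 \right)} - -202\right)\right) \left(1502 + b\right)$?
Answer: $\frac{17142950}{13} \approx 1.3187 \cdot 10^{6}$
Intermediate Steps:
$j{\left(u \right)} = 2 u$
$b = - \frac{1}{13}$ ($b = \frac{1}{\left(-1\right) 13} = \frac{1}{-13} = - \frac{1}{13} \approx -0.076923$)
$\left(702 + \left(j{\left(-13 \right)} - -202\right)\right) \left(1502 + b\right) = \left(702 + \left(2 \left(-13\right) - -202\right)\right) \left(1502 - \frac{1}{13}\right) = \left(702 + \left(-26 + 202\right)\right) \frac{19525}{13} = \left(702 + 176\right) \frac{19525}{13} = 878 \cdot \frac{19525}{13} = \frac{17142950}{13}$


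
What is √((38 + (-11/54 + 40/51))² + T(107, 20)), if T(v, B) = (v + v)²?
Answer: 107*√3480457/918 ≈ 217.45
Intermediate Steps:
T(v, B) = 4*v² (T(v, B) = (2*v)² = 4*v²)
√((38 + (-11/54 + 40/51))² + T(107, 20)) = √((38 + (-11/54 + 40/51))² + 4*107²) = √((38 + (-11*1/54 + 40*(1/51)))² + 4*11449) = √((38 + (-11/54 + 40/51))² + 45796) = √((38 + 533/918)² + 45796) = √((35417/918)² + 45796) = √(1254363889/842724 + 45796) = √(39847752193/842724) = 107*√3480457/918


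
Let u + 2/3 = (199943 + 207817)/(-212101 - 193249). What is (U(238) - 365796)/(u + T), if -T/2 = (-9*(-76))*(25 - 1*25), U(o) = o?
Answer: 22226840295/101699 ≈ 2.1856e+5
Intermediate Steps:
u = -203398/121605 (u = -2/3 + (199943 + 207817)/(-212101 - 193249) = -2/3 + 407760/(-405350) = -2/3 + 407760*(-1/405350) = -2/3 - 40776/40535 = -203398/121605 ≈ -1.6726)
T = 0 (T = -2*(-9*(-76))*(25 - 1*25) = -1368*(25 - 25) = -1368*0 = -2*0 = 0)
(U(238) - 365796)/(u + T) = (238 - 365796)/(-203398/121605 + 0) = -365558/(-203398/121605) = -365558*(-121605/203398) = 22226840295/101699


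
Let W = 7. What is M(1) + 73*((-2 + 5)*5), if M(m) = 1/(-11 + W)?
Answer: 4379/4 ≈ 1094.8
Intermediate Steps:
M(m) = -¼ (M(m) = 1/(-11 + 7) = 1/(-4) = -¼)
M(1) + 73*((-2 + 5)*5) = -¼ + 73*((-2 + 5)*5) = -¼ + 73*(3*5) = -¼ + 73*15 = -¼ + 1095 = 4379/4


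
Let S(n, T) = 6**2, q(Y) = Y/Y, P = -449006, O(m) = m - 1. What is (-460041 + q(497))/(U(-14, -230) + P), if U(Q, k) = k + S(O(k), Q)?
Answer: 11501/11230 ≈ 1.0241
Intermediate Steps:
O(m) = -1 + m
q(Y) = 1
S(n, T) = 36
U(Q, k) = 36 + k (U(Q, k) = k + 36 = 36 + k)
(-460041 + q(497))/(U(-14, -230) + P) = (-460041 + 1)/((36 - 230) - 449006) = -460040/(-194 - 449006) = -460040/(-449200) = -460040*(-1/449200) = 11501/11230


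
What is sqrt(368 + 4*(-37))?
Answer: 2*sqrt(55) ≈ 14.832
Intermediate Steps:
sqrt(368 + 4*(-37)) = sqrt(368 - 148) = sqrt(220) = 2*sqrt(55)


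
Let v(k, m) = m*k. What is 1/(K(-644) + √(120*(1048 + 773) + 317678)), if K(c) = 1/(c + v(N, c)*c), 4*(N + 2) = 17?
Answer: -932512/466266322325952511 + 869578630144*√536198/466266322325952511 ≈ 0.0013656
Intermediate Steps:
N = 9/4 (N = -2 + (¼)*17 = -2 + 17/4 = 9/4 ≈ 2.2500)
v(k, m) = k*m
K(c) = 1/(c + 9*c²/4) (K(c) = 1/(c + (9*c/4)*c) = 1/(c + 9*c²/4))
1/(K(-644) + √(120*(1048 + 773) + 317678)) = 1/(4/(-644*(4 + 9*(-644))) + √(120*(1048 + 773) + 317678)) = 1/(4*(-1/644)/(4 - 5796) + √(120*1821 + 317678)) = 1/(4*(-1/644)/(-5792) + √(218520 + 317678)) = 1/(4*(-1/644)*(-1/5792) + √536198) = 1/(1/932512 + √536198)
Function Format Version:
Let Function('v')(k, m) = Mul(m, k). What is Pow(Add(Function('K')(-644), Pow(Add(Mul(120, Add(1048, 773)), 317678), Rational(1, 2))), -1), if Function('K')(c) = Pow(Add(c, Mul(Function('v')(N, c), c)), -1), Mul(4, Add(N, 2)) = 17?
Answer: Add(Rational(-932512, 466266322325952511), Mul(Rational(869578630144, 466266322325952511), Pow(536198, Rational(1, 2)))) ≈ 0.0013656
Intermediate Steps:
N = Rational(9, 4) (N = Add(-2, Mul(Rational(1, 4), 17)) = Add(-2, Rational(17, 4)) = Rational(9, 4) ≈ 2.2500)
Function('v')(k, m) = Mul(k, m)
Function('K')(c) = Pow(Add(c, Mul(Rational(9, 4), Pow(c, 2))), -1) (Function('K')(c) = Pow(Add(c, Mul(Mul(Rational(9, 4), c), c)), -1) = Pow(Add(c, Mul(Rational(9, 4), Pow(c, 2))), -1))
Pow(Add(Function('K')(-644), Pow(Add(Mul(120, Add(1048, 773)), 317678), Rational(1, 2))), -1) = Pow(Add(Mul(4, Pow(-644, -1), Pow(Add(4, Mul(9, -644)), -1)), Pow(Add(Mul(120, Add(1048, 773)), 317678), Rational(1, 2))), -1) = Pow(Add(Mul(4, Rational(-1, 644), Pow(Add(4, -5796), -1)), Pow(Add(Mul(120, 1821), 317678), Rational(1, 2))), -1) = Pow(Add(Mul(4, Rational(-1, 644), Pow(-5792, -1)), Pow(Add(218520, 317678), Rational(1, 2))), -1) = Pow(Add(Mul(4, Rational(-1, 644), Rational(-1, 5792)), Pow(536198, Rational(1, 2))), -1) = Pow(Add(Rational(1, 932512), Pow(536198, Rational(1, 2))), -1)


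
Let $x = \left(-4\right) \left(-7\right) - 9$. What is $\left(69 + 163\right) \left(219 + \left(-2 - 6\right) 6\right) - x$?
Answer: $39653$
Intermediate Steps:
$x = 19$ ($x = 28 - 9 = 19$)
$\left(69 + 163\right) \left(219 + \left(-2 - 6\right) 6\right) - x = \left(69 + 163\right) \left(219 + \left(-2 - 6\right) 6\right) - 19 = 232 \left(219 - 48\right) - 19 = 232 \cdot 171 - 19 = 39672 - 19 = 39653$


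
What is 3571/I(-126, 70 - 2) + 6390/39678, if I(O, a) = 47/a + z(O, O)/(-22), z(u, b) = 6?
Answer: 17664370549/2069869 ≈ 8534.0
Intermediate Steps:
I(O, a) = -3/11 + 47/a (I(O, a) = 47/a + 6/(-22) = 47/a + 6*(-1/22) = 47/a - 3/11 = -3/11 + 47/a)
3571/I(-126, 70 - 2) + 6390/39678 = 3571/(-3/11 + 47/(70 - 2)) + 6390/39678 = 3571/(-3/11 + 47/68) + 6390*(1/39678) = 3571/(-3/11 + 47*(1/68)) + 1065/6613 = 3571/(-3/11 + 47/68) + 1065/6613 = 3571/(313/748) + 1065/6613 = 3571*(748/313) + 1065/6613 = 2671108/313 + 1065/6613 = 17664370549/2069869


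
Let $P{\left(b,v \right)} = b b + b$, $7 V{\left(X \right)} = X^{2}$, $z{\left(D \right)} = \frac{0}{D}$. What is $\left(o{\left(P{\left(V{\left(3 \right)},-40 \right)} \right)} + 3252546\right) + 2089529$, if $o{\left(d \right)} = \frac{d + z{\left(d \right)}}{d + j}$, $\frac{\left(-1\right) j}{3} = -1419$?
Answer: $\frac{123898745491}{23193} \approx 5.3421 \cdot 10^{6}$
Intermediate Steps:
$z{\left(D \right)} = 0$
$j = 4257$ ($j = \left(-3\right) \left(-1419\right) = 4257$)
$V{\left(X \right)} = \frac{X^{2}}{7}$
$P{\left(b,v \right)} = b + b^{2}$ ($P{\left(b,v \right)} = b^{2} + b = b + b^{2}$)
$o{\left(d \right)} = \frac{d}{4257 + d}$ ($o{\left(d \right)} = \frac{d + 0}{d + 4257} = \frac{d}{4257 + d}$)
$\left(o{\left(P{\left(V{\left(3 \right)},-40 \right)} \right)} + 3252546\right) + 2089529 = \left(\frac{\frac{3^{2}}{7} \left(1 + \frac{3^{2}}{7}\right)}{4257 + \frac{3^{2}}{7} \left(1 + \frac{3^{2}}{7}\right)} + 3252546\right) + 2089529 = \left(\frac{\frac{1}{7} \cdot 9 \left(1 + \frac{1}{7} \cdot 9\right)}{4257 + \frac{1}{7} \cdot 9 \left(1 + \frac{1}{7} \cdot 9\right)} + 3252546\right) + 2089529 = \left(\frac{\frac{9}{7} \left(1 + \frac{9}{7}\right)}{4257 + \frac{9 \left(1 + \frac{9}{7}\right)}{7}} + 3252546\right) + 2089529 = \left(\frac{\frac{9}{7} \cdot \frac{16}{7}}{4257 + \frac{9}{7} \cdot \frac{16}{7}} + 3252546\right) + 2089529 = \left(\frac{144}{49 \left(4257 + \frac{144}{49}\right)} + 3252546\right) + 2089529 = \left(\frac{144}{49 \cdot \frac{208737}{49}} + 3252546\right) + 2089529 = \left(\frac{144}{49} \cdot \frac{49}{208737} + 3252546\right) + 2089529 = \left(\frac{16}{23193} + 3252546\right) + 2089529 = \frac{75436299394}{23193} + 2089529 = \frac{123898745491}{23193}$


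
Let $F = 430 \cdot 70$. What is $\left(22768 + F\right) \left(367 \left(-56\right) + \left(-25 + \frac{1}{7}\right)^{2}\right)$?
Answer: $- \frac{51639982096}{49} \approx -1.0539 \cdot 10^{9}$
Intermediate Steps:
$F = 30100$
$\left(22768 + F\right) \left(367 \left(-56\right) + \left(-25 + \frac{1}{7}\right)^{2}\right) = \left(22768 + 30100\right) \left(367 \left(-56\right) + \left(-25 + \frac{1}{7}\right)^{2}\right) = 52868 \left(-20552 + \left(-25 + \frac{1}{7}\right)^{2}\right) = 52868 \left(-20552 + \left(- \frac{174}{7}\right)^{2}\right) = 52868 \left(-20552 + \frac{30276}{49}\right) = 52868 \left(- \frac{976772}{49}\right) = - \frac{51639982096}{49}$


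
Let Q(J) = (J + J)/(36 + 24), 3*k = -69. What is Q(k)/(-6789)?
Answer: 23/203670 ≈ 0.00011293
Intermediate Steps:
k = -23 (k = (⅓)*(-69) = -23)
Q(J) = J/30 (Q(J) = (2*J)/60 = (2*J)*(1/60) = J/30)
Q(k)/(-6789) = ((1/30)*(-23))/(-6789) = -23/30*(-1/6789) = 23/203670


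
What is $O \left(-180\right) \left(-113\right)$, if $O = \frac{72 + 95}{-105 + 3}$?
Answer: $- \frac{566130}{17} \approx -33302.0$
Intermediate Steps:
$O = - \frac{167}{102}$ ($O = \frac{167}{-102} = 167 \left(- \frac{1}{102}\right) = - \frac{167}{102} \approx -1.6373$)
$O \left(-180\right) \left(-113\right) = \left(- \frac{167}{102}\right) \left(-180\right) \left(-113\right) = \frac{5010}{17} \left(-113\right) = - \frac{566130}{17}$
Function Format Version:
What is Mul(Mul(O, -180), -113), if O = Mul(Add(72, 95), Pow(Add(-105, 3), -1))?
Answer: Rational(-566130, 17) ≈ -33302.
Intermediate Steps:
O = Rational(-167, 102) (O = Mul(167, Pow(-102, -1)) = Mul(167, Rational(-1, 102)) = Rational(-167, 102) ≈ -1.6373)
Mul(Mul(O, -180), -113) = Mul(Mul(Rational(-167, 102), -180), -113) = Mul(Rational(5010, 17), -113) = Rational(-566130, 17)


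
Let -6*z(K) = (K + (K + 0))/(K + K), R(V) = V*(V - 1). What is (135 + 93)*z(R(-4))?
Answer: -38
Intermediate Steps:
R(V) = V*(-1 + V)
z(K) = -⅙ (z(K) = -(K + (K + 0))/(6*(K + K)) = -(K + K)/(6*(2*K)) = -2*K*1/(2*K)/6 = -⅙*1 = -⅙)
(135 + 93)*z(R(-4)) = (135 + 93)*(-⅙) = 228*(-⅙) = -38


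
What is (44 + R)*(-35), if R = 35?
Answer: -2765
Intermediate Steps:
(44 + R)*(-35) = (44 + 35)*(-35) = 79*(-35) = -2765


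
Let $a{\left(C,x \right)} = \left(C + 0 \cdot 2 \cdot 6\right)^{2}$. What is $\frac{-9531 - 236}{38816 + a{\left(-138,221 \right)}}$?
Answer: $- \frac{9767}{57860} \approx -0.1688$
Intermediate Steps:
$a{\left(C,x \right)} = C^{2}$ ($a{\left(C,x \right)} = \left(C + 0 \cdot 6\right)^{2} = \left(C + 0\right)^{2} = C^{2}$)
$\frac{-9531 - 236}{38816 + a{\left(-138,221 \right)}} = \frac{-9531 - 236}{38816 + \left(-138\right)^{2}} = - \frac{9767}{38816 + 19044} = - \frac{9767}{57860}$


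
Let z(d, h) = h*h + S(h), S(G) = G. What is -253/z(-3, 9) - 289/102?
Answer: -254/45 ≈ -5.6444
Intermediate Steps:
z(d, h) = h + h² (z(d, h) = h*h + h = h² + h = h + h²)
-253/z(-3, 9) - 289/102 = -253*1/(9*(1 + 9)) - 289/102 = -253/(9*10) - 289*1/102 = -253/90 - 17/6 = -254/45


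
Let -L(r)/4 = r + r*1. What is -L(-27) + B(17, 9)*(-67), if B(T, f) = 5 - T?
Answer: 588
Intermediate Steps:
L(r) = -8*r (L(r) = -4*(r + r*1) = -4*(r + r) = -8*r)
-L(-27) + B(17, 9)*(-67) = -(-8)*(-27) + (5 - 1*17)*(-67) = -1*216 + (5 - 17)*(-67) = -216 - 12*(-67) = -216 + 804 = 588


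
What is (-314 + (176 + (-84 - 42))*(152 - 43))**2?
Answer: 26378496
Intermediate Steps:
(-314 + (176 + (-84 - 42))*(152 - 43))**2 = (-314 + (176 - 126)*109)**2 = (-314 + 50*109)**2 = (-314 + 5450)**2 = 5136**2 = 26378496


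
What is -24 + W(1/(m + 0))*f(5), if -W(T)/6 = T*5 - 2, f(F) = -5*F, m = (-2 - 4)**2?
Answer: -1819/6 ≈ -303.17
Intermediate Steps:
m = 36 (m = (-6)**2 = 36)
W(T) = 12 - 30*T (W(T) = -6*(T*5 - 2) = -6*(5*T - 2) = -6*(-2 + 5*T) = 12 - 30*T)
-24 + W(1/(m + 0))*f(5) = -24 + (12 - 30/(36 + 0))*(-5*5) = -24 + (12 - 30/36)*(-25) = -24 + (12 - 30*1/36)*(-25) = -24 + (12 - 5/6)*(-25) = -24 + (67/6)*(-25) = -24 - 1675/6 = -1819/6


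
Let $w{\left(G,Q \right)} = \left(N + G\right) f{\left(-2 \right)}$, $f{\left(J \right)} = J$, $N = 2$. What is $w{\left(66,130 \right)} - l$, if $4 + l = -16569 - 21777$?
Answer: $38214$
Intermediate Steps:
$w{\left(G,Q \right)} = -4 - 2 G$ ($w{\left(G,Q \right)} = \left(2 + G\right) \left(-2\right) = -4 - 2 G$)
$l = -38350$ ($l = -4 - 38346 = -38350$)
$w{\left(66,130 \right)} - l = \left(-4 - 132\right) - -38350 = \left(-4 - 132\right) + 38350 = -136 + 38350 = 38214$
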